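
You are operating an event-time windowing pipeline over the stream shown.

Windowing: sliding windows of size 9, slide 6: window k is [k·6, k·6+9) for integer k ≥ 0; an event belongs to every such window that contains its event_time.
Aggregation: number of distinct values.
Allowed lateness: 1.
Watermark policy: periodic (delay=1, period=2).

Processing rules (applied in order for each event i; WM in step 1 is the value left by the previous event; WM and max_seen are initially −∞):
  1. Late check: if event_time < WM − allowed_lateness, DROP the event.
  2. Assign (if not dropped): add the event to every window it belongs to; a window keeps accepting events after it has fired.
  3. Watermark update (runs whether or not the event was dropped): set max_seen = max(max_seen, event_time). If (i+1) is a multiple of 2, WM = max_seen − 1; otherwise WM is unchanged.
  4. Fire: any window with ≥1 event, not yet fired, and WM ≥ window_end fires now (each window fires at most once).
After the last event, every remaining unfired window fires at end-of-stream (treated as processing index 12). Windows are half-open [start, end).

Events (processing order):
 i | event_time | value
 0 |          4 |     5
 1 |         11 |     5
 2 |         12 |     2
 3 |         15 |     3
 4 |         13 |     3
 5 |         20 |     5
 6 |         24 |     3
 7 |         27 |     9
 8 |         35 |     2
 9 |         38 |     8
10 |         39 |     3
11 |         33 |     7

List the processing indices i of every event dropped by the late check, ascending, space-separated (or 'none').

i=0 t=4 v=5: → [0,9); WM=−∞
i=1 t=11 v=5: → [6,15); WM=10; [0,9) fires=1
i=2 t=12 v=2: → [12,21),[6,15); WM=10
i=3 t=15 v=3: → [12,21); WM=14
i=4 t=13 v=3: → [12,21),[6,15); WM=14
i=5 t=20 v=5: → [18,27),[12,21); WM=19; [6,15) fires=3
i=6 t=24 v=3: → [24,33),[18,27); WM=19
i=7 t=27 v=9: → [24,33); WM=26; [12,21) fires=3
i=8 t=35 v=2: → [30,39); WM=26
i=9 t=38 v=8: → [36,45),[30,39); WM=37; [18,27) fires=2 [24,33) fires=2
i=10 t=39 v=3: → [36,45); WM=37
i=11 t=33 v=7: DROP (t<37-1); WM=38

11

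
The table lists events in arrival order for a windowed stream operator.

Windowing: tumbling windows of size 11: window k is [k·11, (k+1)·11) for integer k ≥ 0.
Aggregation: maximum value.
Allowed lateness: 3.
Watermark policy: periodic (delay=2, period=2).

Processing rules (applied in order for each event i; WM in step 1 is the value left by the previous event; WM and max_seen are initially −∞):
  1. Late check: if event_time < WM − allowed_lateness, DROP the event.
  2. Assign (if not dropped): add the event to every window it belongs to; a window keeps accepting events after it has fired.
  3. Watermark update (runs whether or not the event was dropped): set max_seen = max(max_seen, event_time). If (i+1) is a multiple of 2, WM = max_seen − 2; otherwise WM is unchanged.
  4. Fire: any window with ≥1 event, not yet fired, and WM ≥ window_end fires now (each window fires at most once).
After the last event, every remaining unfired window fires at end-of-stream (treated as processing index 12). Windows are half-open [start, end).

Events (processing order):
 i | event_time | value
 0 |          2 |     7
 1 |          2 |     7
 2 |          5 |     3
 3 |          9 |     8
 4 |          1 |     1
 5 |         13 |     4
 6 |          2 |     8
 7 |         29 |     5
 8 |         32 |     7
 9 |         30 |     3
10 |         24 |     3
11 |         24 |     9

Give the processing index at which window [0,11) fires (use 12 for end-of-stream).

5

i=0 t=2 v=7: → [0,11); WM=−∞
i=1 t=2 v=7: → [0,11); WM=0
i=2 t=5 v=3: → [0,11); WM=0
i=3 t=9 v=8: → [0,11); WM=7
i=4 t=1 v=1: DROP (t<7-3); WM=7
i=5 t=13 v=4: → [11,22); WM=11; [0,11) fires=8
i=6 t=2 v=8: DROP (t<11-3); WM=11
i=7 t=29 v=5: → [22,33); WM=27; [11,22) fires=4
i=8 t=32 v=7: → [22,33); WM=27
i=9 t=30 v=3: → [22,33); WM=30
i=10 t=24 v=3: DROP (t<30-3); WM=30
i=11 t=24 v=9: DROP (t<30-3); WM=30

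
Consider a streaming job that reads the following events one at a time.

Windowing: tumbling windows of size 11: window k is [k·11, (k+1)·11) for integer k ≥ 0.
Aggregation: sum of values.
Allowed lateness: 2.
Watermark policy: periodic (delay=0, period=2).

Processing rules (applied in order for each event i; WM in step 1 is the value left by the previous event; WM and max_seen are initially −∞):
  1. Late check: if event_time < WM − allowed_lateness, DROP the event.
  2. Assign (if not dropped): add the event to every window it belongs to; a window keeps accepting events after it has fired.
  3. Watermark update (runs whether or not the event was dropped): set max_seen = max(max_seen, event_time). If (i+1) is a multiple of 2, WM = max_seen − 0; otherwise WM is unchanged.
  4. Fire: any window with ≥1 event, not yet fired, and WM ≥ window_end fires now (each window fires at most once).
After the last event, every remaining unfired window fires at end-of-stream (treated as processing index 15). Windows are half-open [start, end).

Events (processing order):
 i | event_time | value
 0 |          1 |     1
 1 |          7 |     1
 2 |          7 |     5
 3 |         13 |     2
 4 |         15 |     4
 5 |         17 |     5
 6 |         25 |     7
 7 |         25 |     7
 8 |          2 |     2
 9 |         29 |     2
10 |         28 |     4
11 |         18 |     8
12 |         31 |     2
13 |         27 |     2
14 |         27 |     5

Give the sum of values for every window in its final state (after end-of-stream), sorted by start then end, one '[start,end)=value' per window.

[0,11)=7 [11,22)=11 [22,33)=24

i=0 t=1 v=1: → [0,11); WM=−∞
i=1 t=7 v=1: → [0,11); WM=7
i=2 t=7 v=5: → [0,11); WM=7
i=3 t=13 v=2: → [11,22); WM=13; [0,11) fires=7
i=4 t=15 v=4: → [11,22); WM=13
i=5 t=17 v=5: → [11,22); WM=17
i=6 t=25 v=7: → [22,33); WM=17
i=7 t=25 v=7: → [22,33); WM=25; [11,22) fires=11
i=8 t=2 v=2: DROP (t<25-2); WM=25
i=9 t=29 v=2: → [22,33); WM=29
i=10 t=28 v=4: → [22,33); WM=29
i=11 t=18 v=8: DROP (t<29-2); WM=29
i=12 t=31 v=2: → [22,33); WM=29
i=13 t=27 v=2: → [22,33); WM=31
i=14 t=27 v=5: DROP (t<31-2); WM=31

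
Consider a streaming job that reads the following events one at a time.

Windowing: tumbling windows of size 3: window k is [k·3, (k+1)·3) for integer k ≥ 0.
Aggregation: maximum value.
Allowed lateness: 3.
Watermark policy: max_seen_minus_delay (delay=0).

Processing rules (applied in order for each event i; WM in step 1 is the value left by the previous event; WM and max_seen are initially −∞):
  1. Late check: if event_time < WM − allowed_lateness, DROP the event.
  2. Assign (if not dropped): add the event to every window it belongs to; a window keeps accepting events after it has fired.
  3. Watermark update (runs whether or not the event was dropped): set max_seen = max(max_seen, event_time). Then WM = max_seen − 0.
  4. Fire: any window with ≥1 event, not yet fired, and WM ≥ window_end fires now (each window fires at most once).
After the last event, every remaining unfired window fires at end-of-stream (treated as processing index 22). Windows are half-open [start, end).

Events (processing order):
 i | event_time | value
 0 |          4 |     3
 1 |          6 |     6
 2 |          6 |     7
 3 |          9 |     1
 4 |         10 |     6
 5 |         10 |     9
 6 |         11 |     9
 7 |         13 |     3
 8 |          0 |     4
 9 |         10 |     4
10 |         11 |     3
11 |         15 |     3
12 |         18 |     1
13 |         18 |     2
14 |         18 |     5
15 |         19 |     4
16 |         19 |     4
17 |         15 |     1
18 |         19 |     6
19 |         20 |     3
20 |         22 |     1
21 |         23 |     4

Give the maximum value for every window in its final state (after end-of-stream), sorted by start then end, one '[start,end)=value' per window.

i=0 t=4 v=3: → [3,6); WM=4
i=1 t=6 v=6: → [6,9); WM=6; [3,6) fires=3
i=2 t=6 v=7: → [6,9); WM=6
i=3 t=9 v=1: → [9,12); WM=9; [6,9) fires=7
i=4 t=10 v=6: → [9,12); WM=10
i=5 t=10 v=9: → [9,12); WM=10
i=6 t=11 v=9: → [9,12); WM=11
i=7 t=13 v=3: → [12,15); WM=13; [9,12) fires=9
i=8 t=0 v=4: DROP (t<13-3); WM=13
i=9 t=10 v=4: → [9,12); WM=13
i=10 t=11 v=3: → [9,12); WM=13
i=11 t=15 v=3: → [15,18); WM=15; [12,15) fires=3
i=12 t=18 v=1: → [18,21); WM=18; [15,18) fires=3
i=13 t=18 v=2: → [18,21); WM=18
i=14 t=18 v=5: → [18,21); WM=18
i=15 t=19 v=4: → [18,21); WM=19
i=16 t=19 v=4: → [18,21); WM=19
i=17 t=15 v=1: DROP (t<19-3); WM=19
i=18 t=19 v=6: → [18,21); WM=19
i=19 t=20 v=3: → [18,21); WM=20
i=20 t=22 v=1: → [21,24); WM=22; [18,21) fires=6
i=21 t=23 v=4: → [21,24); WM=23

[3,6)=3 [6,9)=7 [9,12)=9 [12,15)=3 [15,18)=3 [18,21)=6 [21,24)=4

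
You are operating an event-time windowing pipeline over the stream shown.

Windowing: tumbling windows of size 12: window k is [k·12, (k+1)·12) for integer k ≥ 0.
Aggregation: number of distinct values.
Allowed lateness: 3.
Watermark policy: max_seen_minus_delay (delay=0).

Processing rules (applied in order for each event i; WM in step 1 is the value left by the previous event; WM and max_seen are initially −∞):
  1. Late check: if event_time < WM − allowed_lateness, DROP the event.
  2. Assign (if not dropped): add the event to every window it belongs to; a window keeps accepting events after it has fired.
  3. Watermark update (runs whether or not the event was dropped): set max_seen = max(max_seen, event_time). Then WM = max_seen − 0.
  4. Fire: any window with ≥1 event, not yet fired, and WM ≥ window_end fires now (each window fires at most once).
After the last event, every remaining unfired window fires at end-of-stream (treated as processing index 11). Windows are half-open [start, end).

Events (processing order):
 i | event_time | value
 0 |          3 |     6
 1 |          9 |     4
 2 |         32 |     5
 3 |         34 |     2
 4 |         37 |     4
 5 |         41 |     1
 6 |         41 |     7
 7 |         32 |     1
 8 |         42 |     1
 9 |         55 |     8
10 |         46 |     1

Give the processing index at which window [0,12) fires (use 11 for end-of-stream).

i=0 t=3 v=6: → [0,12); WM=3
i=1 t=9 v=4: → [0,12); WM=9
i=2 t=32 v=5: → [24,36); WM=32; [0,12) fires=2
i=3 t=34 v=2: → [24,36); WM=34
i=4 t=37 v=4: → [36,48); WM=37; [24,36) fires=2
i=5 t=41 v=1: → [36,48); WM=41
i=6 t=41 v=7: → [36,48); WM=41
i=7 t=32 v=1: DROP (t<41-3); WM=41
i=8 t=42 v=1: → [36,48); WM=42
i=9 t=55 v=8: → [48,60); WM=55; [36,48) fires=3
i=10 t=46 v=1: DROP (t<55-3); WM=55

2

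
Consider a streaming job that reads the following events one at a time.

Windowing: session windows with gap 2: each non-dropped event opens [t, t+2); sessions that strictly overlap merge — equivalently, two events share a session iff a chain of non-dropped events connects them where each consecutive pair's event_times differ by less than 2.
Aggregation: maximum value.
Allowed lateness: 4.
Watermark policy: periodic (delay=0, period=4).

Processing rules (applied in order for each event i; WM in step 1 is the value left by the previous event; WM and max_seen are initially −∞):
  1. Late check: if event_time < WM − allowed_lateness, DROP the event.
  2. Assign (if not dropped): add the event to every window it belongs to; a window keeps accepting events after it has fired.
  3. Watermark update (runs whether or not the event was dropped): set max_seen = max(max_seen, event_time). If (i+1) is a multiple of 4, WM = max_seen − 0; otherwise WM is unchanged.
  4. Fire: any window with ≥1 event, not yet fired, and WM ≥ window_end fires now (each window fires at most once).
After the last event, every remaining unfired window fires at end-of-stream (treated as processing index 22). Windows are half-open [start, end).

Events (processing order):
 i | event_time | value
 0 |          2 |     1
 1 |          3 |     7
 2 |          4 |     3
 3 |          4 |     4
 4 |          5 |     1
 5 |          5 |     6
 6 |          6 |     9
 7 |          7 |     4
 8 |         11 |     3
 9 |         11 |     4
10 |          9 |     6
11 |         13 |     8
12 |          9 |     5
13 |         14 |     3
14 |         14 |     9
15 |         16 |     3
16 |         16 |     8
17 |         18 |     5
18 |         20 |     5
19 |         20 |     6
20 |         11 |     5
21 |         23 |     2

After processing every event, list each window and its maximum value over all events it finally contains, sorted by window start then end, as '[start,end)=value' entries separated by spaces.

[2,9)=9 [9,11)=6 [11,13)=4 [13,16)=9 [16,18)=8 [18,20)=5 [20,22)=6 [23,25)=2

i=0 t=2 v=1: → [2,4); WM=−∞
i=1 t=3 v=7: → [2,5); WM=−∞
i=2 t=4 v=3: → [2,6); WM=−∞
i=3 t=4 v=4: → [2,6); WM=4
i=4 t=5 v=1: → [2,7); WM=4
i=5 t=5 v=6: → [2,7); WM=4
i=6 t=6 v=9: → [2,8); WM=4
i=7 t=7 v=4: → [2,9); WM=7
i=8 t=11 v=3: → [11,13); WM=7
i=9 t=11 v=4: → [11,13); WM=7
i=10 t=9 v=6: → [9,11); WM=7
i=11 t=13 v=8: → [13,15); WM=13
i=12 t=9 v=5: → [9,11); WM=13
i=13 t=14 v=3: → [13,16); WM=13
i=14 t=14 v=9: → [13,16); WM=13
i=15 t=16 v=3: → [16,18); WM=16
i=16 t=16 v=8: → [16,18); WM=16
i=17 t=18 v=5: → [18,20); WM=16
i=18 t=20 v=5: → [20,22); WM=16
i=19 t=20 v=6: → [20,22); WM=20
i=20 t=11 v=5: DROP (t<20-4); WM=20
i=21 t=23 v=2: → [23,25); WM=20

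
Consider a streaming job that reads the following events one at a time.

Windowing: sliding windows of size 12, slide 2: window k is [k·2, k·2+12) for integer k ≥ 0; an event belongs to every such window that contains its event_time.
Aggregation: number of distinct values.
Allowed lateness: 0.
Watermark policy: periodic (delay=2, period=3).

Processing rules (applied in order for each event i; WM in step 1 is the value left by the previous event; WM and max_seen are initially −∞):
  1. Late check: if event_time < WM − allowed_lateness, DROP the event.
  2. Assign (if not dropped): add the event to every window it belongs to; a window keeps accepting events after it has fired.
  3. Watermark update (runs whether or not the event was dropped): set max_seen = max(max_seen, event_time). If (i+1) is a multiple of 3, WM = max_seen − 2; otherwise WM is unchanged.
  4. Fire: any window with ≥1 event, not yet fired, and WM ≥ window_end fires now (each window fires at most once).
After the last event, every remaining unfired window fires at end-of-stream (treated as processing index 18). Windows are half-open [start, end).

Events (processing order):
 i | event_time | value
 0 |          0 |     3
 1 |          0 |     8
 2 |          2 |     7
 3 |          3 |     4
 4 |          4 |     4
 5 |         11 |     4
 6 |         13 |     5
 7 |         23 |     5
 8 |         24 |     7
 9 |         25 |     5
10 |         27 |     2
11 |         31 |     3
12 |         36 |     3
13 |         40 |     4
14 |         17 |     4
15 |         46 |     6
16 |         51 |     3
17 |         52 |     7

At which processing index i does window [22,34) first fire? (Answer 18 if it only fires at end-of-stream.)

14

i=0 t=0 v=3: → [0,12); WM=−∞
i=1 t=0 v=8: → [0,12); WM=−∞
i=2 t=2 v=7: → [2,14),[0,12); WM=0
i=3 t=3 v=4: → [2,14),[0,12); WM=0
i=4 t=4 v=4: → [4,16),[2,14),[0,12); WM=0
i=5 t=11 v=4: → [10,22),[8,20),[6,18),[4,16),[2,14),[0,12); WM=9
i=6 t=13 v=5: → [12,24),[10,22),[8,20),[6,18),[4,16),[2,14); WM=9
i=7 t=23 v=5: → [22,34),[20,32),[18,30),[16,28),[14,26),[12,24); WM=9
i=8 t=24 v=7: → [24,36),[22,34),[20,32),[18,30),[16,28),[14,26); WM=22; [0,12) fires=4 [2,14) fires=3 [4,16) fires=2 [6,18) fires=2 [8,20) fires=2 [10,22) fires=2
i=9 t=25 v=5: → [24,36),[22,34),[20,32),[18,30),[16,28),[14,26); WM=22
i=10 t=27 v=2: → [26,38),[24,36),[22,34),[20,32),[18,30),[16,28); WM=22
i=11 t=31 v=3: → [30,42),[28,40),[26,38),[24,36),[22,34),[20,32); WM=29; [12,24) fires=1 [14,26) fires=2 [16,28) fires=3
i=12 t=36 v=3: → [36,48),[34,46),[32,44),[30,42),[28,40),[26,38); WM=29
i=13 t=40 v=4: → [40,52),[38,50),[36,48),[34,46),[32,44),[30,42); WM=29
i=14 t=17 v=4: DROP (t<29-0); WM=38; [18,30) fires=3 [20,32) fires=4 [22,34) fires=4 [24,36) fires=4 [26,38) fires=2
i=15 t=46 v=6: → [46,58),[44,56),[42,54),[40,52),[38,50),[36,48); WM=38
i=16 t=51 v=3: → [50,62),[48,60),[46,58),[44,56),[42,54),[40,52); WM=38
i=17 t=52 v=7: → [52,64),[50,62),[48,60),[46,58),[44,56),[42,54); WM=50; [28,40) fires=1 [30,42) fires=2 [32,44) fires=2 [34,46) fires=2 [36,48) fires=3 [38,50) fires=2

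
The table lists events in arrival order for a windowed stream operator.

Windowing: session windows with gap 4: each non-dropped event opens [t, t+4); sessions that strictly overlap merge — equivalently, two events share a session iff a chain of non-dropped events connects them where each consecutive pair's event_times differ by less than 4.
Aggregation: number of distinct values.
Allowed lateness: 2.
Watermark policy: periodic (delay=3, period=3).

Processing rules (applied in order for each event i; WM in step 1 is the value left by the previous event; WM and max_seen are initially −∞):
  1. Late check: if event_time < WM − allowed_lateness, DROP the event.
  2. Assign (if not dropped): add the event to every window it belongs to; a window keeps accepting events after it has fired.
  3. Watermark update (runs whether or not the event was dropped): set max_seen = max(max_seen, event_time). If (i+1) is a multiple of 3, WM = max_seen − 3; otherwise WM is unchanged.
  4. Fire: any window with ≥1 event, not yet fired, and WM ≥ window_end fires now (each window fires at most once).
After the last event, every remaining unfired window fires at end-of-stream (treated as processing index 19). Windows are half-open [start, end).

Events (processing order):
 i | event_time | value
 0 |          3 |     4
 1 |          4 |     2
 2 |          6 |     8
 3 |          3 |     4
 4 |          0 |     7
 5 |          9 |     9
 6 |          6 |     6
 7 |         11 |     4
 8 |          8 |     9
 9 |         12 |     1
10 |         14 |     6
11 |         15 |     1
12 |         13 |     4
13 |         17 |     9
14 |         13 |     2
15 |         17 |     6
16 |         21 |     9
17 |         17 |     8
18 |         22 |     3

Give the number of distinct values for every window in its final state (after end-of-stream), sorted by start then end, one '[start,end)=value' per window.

i=0 t=3 v=4: → [3,7); WM=−∞
i=1 t=4 v=2: → [3,8); WM=−∞
i=2 t=6 v=8: → [3,10); WM=3
i=3 t=3 v=4: → [3,10); WM=3
i=4 t=0 v=7: DROP (t<3-2); WM=3
i=5 t=9 v=9: → [3,13); WM=6
i=6 t=6 v=6: → [3,13); WM=6
i=7 t=11 v=4: → [3,15); WM=6
i=8 t=8 v=9: → [3,15); WM=8
i=9 t=12 v=1: → [3,16); WM=8
i=10 t=14 v=6: → [3,18); WM=8
i=11 t=15 v=1: → [3,19); WM=12
i=12 t=13 v=4: → [3,19); WM=12
i=13 t=17 v=9: → [3,21); WM=12
i=14 t=13 v=2: → [3,21); WM=14
i=15 t=17 v=6: → [3,21); WM=14
i=16 t=21 v=9: → [21,25); WM=14
i=17 t=17 v=8: → [3,21); WM=18
i=18 t=22 v=3: → [21,26); WM=18

[3,21)=6 [21,26)=2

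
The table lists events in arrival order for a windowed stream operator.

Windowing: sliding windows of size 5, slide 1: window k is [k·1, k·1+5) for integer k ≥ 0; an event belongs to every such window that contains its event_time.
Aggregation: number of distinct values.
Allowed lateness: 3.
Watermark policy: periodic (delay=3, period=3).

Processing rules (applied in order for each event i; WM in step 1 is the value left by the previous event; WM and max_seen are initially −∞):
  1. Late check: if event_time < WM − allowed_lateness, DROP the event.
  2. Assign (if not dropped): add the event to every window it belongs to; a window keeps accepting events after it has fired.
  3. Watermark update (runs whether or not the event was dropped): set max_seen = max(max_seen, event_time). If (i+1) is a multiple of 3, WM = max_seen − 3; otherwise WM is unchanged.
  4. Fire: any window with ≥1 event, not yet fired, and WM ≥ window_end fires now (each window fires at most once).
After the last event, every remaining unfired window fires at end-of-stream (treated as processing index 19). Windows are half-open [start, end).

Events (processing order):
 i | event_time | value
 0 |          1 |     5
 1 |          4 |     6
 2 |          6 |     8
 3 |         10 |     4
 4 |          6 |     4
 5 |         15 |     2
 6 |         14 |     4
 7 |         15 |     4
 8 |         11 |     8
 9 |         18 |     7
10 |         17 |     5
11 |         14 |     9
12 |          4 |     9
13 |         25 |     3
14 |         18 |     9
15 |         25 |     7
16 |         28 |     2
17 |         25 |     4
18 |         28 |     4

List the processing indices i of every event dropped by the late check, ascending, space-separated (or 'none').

i=0 t=1 v=5: → [1,6),[0,5); WM=−∞
i=1 t=4 v=6: → [4,9),[3,8),[2,7),[1,6),[0,5); WM=−∞
i=2 t=6 v=8: → [6,11),[5,10),[4,9),[3,8),[2,7); WM=3
i=3 t=10 v=4: → [10,15),[9,14),[8,13),[7,12),[6,11); WM=3
i=4 t=6 v=4: → [6,11),[5,10),[4,9),[3,8),[2,7); WM=3
i=5 t=15 v=2: → [15,20),[14,19),[13,18),[12,17),[11,16); WM=12; [0,5) fires=2 [1,6) fires=2 [2,7) fires=3 [3,8) fires=3 [4,9) fires=3 [5,10) fires=2 [6,11) fires=2 [7,12) fires=1
i=6 t=14 v=4: → [14,19),[13,18),[12,17),[11,16),[10,15); WM=12
i=7 t=15 v=4: → [15,20),[14,19),[13,18),[12,17),[11,16); WM=12
i=8 t=11 v=8: → [11,16),[10,15),[9,14),[8,13),[7,12); WM=12
i=9 t=18 v=7: → [18,23),[17,22),[16,21),[15,20),[14,19); WM=12
i=10 t=17 v=5: → [17,22),[16,21),[15,20),[14,19),[13,18); WM=12
i=11 t=14 v=9: → [14,19),[13,18),[12,17),[11,16),[10,15); WM=15; [8,13) fires=2 [9,14) fires=2 [10,15) fires=3
i=12 t=4 v=9: DROP (t<15-3); WM=15
i=13 t=25 v=3: → [25,30),[24,29),[23,28),[22,27),[21,26); WM=15
i=14 t=18 v=9: → [18,23),[17,22),[16,21),[15,20),[14,19); WM=22; [11,16) fires=4 [12,17) fires=3 [13,18) fires=4 [14,19) fires=5 [15,20) fires=5 [16,21) fires=3 [17,22) fires=3
i=15 t=25 v=7: → [25,30),[24,29),[23,28),[22,27),[21,26); WM=22
i=16 t=28 v=2: → [28,33),[27,32),[26,31),[25,30),[24,29); WM=22
i=17 t=25 v=4: → [25,30),[24,29),[23,28),[22,27),[21,26); WM=25; [18,23) fires=2
i=18 t=28 v=4: → [28,33),[27,32),[26,31),[25,30),[24,29); WM=25

12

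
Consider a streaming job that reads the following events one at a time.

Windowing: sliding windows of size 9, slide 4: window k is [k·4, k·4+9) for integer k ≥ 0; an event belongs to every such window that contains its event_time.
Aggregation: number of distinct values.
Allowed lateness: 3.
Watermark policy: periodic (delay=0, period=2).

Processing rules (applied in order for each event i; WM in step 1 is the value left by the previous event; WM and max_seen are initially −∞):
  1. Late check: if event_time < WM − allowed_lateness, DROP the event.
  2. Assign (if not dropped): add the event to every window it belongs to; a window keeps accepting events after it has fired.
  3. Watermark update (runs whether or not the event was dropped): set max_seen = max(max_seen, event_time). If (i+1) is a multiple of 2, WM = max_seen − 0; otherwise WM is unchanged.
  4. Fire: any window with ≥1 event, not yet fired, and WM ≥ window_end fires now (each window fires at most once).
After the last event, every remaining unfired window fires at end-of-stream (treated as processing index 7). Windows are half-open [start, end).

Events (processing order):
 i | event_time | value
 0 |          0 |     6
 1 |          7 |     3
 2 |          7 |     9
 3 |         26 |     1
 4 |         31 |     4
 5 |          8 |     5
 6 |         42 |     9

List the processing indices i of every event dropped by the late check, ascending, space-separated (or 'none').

5

i=0 t=0 v=6: → [0,9); WM=−∞
i=1 t=7 v=3: → [4,13),[0,9); WM=7
i=2 t=7 v=9: → [4,13),[0,9); WM=7
i=3 t=26 v=1: → [24,33),[20,29); WM=26; [0,9) fires=3 [4,13) fires=2
i=4 t=31 v=4: → [28,37),[24,33); WM=26
i=5 t=8 v=5: DROP (t<26-3); WM=31; [20,29) fires=1
i=6 t=42 v=9: → [40,49),[36,45); WM=31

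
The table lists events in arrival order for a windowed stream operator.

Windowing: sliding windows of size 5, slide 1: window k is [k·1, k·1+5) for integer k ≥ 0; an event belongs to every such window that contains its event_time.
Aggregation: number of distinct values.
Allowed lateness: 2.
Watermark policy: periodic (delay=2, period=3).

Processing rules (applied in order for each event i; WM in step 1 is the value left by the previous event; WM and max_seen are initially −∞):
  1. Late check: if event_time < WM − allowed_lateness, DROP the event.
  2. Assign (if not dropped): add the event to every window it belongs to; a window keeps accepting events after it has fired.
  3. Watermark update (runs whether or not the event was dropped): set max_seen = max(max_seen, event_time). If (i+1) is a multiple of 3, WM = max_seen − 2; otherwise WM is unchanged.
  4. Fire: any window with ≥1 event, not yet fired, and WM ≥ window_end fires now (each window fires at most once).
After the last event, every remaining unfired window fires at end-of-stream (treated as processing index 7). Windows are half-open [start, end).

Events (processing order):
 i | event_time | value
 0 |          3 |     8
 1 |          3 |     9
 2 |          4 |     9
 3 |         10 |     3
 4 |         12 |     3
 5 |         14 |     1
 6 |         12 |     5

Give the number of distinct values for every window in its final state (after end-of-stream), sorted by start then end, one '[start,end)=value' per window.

[0,5)=2 [1,6)=2 [2,7)=2 [3,8)=2 [4,9)=1 [6,11)=1 [7,12)=1 [8,13)=2 [9,14)=2 [10,15)=3 [11,16)=3 [12,17)=3 [13,18)=1 [14,19)=1

i=0 t=3 v=8: → [3,8),[2,7),[1,6),[0,5); WM=−∞
i=1 t=3 v=9: → [3,8),[2,7),[1,6),[0,5); WM=−∞
i=2 t=4 v=9: → [4,9),[3,8),[2,7),[1,6),[0,5); WM=2
i=3 t=10 v=3: → [10,15),[9,14),[8,13),[7,12),[6,11); WM=2
i=4 t=12 v=3: → [12,17),[11,16),[10,15),[9,14),[8,13); WM=2
i=5 t=14 v=1: → [14,19),[13,18),[12,17),[11,16),[10,15); WM=12; [0,5) fires=2 [1,6) fires=2 [2,7) fires=2 [3,8) fires=2 [4,9) fires=1 [6,11) fires=1 [7,12) fires=1
i=6 t=12 v=5: → [12,17),[11,16),[10,15),[9,14),[8,13); WM=12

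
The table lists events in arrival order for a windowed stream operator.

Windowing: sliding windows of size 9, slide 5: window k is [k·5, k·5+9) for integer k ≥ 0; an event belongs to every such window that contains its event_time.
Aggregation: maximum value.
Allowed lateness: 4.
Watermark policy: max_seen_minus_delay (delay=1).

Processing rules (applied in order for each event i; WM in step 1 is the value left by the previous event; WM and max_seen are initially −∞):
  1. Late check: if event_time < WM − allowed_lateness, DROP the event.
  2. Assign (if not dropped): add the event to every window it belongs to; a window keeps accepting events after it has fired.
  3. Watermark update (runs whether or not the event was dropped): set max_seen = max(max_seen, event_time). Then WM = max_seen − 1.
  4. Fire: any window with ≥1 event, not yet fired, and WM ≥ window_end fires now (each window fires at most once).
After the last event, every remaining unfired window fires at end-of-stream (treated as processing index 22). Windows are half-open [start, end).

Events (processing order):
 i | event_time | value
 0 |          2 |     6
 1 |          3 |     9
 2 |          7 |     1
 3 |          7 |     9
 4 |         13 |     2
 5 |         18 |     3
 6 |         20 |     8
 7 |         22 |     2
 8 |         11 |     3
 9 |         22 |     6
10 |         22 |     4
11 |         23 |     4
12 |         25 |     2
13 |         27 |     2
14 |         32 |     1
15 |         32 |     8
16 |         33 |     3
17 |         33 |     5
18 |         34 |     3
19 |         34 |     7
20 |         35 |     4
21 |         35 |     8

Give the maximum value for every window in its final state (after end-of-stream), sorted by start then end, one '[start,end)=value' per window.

[0,9)=9 [5,14)=9 [10,19)=3 [15,24)=8 [20,29)=8 [25,34)=8 [30,39)=8 [35,44)=8

i=0 t=2 v=6: → [0,9); WM=1
i=1 t=3 v=9: → [0,9); WM=2
i=2 t=7 v=1: → [5,14),[0,9); WM=6
i=3 t=7 v=9: → [5,14),[0,9); WM=6
i=4 t=13 v=2: → [10,19),[5,14); WM=12; [0,9) fires=9
i=5 t=18 v=3: → [15,24),[10,19); WM=17; [5,14) fires=9
i=6 t=20 v=8: → [20,29),[15,24); WM=19; [10,19) fires=3
i=7 t=22 v=2: → [20,29),[15,24); WM=21
i=8 t=11 v=3: DROP (t<21-4); WM=21
i=9 t=22 v=6: → [20,29),[15,24); WM=21
i=10 t=22 v=4: → [20,29),[15,24); WM=21
i=11 t=23 v=4: → [20,29),[15,24); WM=22
i=12 t=25 v=2: → [25,34),[20,29); WM=24; [15,24) fires=8
i=13 t=27 v=2: → [25,34),[20,29); WM=26
i=14 t=32 v=1: → [30,39),[25,34); WM=31; [20,29) fires=8
i=15 t=32 v=8: → [30,39),[25,34); WM=31
i=16 t=33 v=3: → [30,39),[25,34); WM=32
i=17 t=33 v=5: → [30,39),[25,34); WM=32
i=18 t=34 v=3: → [30,39); WM=33
i=19 t=34 v=7: → [30,39); WM=33
i=20 t=35 v=4: → [35,44),[30,39); WM=34; [25,34) fires=8
i=21 t=35 v=8: → [35,44),[30,39); WM=34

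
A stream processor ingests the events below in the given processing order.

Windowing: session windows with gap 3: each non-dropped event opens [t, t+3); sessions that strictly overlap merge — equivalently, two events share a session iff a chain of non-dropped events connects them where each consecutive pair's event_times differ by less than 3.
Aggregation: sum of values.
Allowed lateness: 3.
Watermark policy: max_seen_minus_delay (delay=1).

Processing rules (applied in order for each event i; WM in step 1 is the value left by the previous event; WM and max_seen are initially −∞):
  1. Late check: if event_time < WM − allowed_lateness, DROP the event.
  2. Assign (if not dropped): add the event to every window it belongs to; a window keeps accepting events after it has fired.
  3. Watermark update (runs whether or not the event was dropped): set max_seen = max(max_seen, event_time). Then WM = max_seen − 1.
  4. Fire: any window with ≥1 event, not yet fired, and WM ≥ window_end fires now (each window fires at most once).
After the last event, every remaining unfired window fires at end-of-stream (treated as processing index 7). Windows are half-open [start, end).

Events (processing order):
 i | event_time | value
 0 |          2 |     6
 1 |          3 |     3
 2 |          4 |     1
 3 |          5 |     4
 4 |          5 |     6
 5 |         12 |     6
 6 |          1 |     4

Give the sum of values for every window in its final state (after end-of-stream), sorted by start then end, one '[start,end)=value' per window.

[2,8)=20 [12,15)=6

i=0 t=2 v=6: → [2,5); WM=1
i=1 t=3 v=3: → [2,6); WM=2
i=2 t=4 v=1: → [2,7); WM=3
i=3 t=5 v=4: → [2,8); WM=4
i=4 t=5 v=6: → [2,8); WM=4
i=5 t=12 v=6: → [12,15); WM=11
i=6 t=1 v=4: DROP (t<11-3); WM=11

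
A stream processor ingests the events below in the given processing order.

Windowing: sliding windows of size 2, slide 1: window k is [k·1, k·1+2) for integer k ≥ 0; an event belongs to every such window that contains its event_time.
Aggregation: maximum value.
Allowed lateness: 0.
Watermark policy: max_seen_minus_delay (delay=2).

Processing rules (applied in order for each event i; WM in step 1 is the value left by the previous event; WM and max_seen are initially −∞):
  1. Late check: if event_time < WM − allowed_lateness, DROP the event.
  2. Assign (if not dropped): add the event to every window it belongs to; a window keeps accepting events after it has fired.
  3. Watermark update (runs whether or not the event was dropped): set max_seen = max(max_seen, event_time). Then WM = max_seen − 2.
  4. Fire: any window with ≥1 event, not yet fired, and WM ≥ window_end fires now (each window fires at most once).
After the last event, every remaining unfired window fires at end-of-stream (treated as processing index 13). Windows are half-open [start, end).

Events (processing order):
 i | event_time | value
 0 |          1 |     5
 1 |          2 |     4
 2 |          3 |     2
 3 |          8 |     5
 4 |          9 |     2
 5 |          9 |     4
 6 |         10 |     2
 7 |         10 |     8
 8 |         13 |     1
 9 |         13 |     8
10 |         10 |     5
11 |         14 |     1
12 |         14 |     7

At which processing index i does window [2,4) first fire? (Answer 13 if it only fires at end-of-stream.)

i=0 t=1 v=5: → [1,3),[0,2); WM=-1
i=1 t=2 v=4: → [2,4),[1,3); WM=0
i=2 t=3 v=2: → [3,5),[2,4); WM=1
i=3 t=8 v=5: → [8,10),[7,9); WM=6; [0,2) fires=5 [1,3) fires=5 [2,4) fires=4 [3,5) fires=2
i=4 t=9 v=2: → [9,11),[8,10); WM=7
i=5 t=9 v=4: → [9,11),[8,10); WM=7
i=6 t=10 v=2: → [10,12),[9,11); WM=8
i=7 t=10 v=8: → [10,12),[9,11); WM=8
i=8 t=13 v=1: → [13,15),[12,14); WM=11; [7,9) fires=5 [8,10) fires=5 [9,11) fires=8
i=9 t=13 v=8: → [13,15),[12,14); WM=11
i=10 t=10 v=5: DROP (t<11-0); WM=11
i=11 t=14 v=1: → [14,16),[13,15); WM=12; [10,12) fires=8
i=12 t=14 v=7: → [14,16),[13,15); WM=12

3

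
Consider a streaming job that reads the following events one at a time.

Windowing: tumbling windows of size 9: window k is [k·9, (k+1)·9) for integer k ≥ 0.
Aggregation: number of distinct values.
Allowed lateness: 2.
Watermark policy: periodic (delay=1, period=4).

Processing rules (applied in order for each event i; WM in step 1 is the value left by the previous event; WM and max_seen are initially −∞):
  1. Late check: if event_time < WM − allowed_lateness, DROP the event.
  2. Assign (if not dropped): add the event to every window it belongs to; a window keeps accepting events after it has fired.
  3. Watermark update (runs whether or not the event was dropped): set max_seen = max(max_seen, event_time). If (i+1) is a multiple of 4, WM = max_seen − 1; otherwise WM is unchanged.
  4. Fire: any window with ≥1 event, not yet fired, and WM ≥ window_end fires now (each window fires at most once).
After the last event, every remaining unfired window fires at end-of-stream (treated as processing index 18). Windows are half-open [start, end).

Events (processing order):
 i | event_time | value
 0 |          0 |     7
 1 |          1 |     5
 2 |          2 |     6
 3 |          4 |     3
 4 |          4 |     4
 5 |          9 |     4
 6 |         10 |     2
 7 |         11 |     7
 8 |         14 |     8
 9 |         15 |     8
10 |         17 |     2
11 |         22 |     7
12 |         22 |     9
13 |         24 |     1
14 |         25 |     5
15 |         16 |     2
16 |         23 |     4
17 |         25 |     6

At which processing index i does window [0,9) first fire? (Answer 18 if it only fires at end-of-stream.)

7

i=0 t=0 v=7: → [0,9); WM=−∞
i=1 t=1 v=5: → [0,9); WM=−∞
i=2 t=2 v=6: → [0,9); WM=−∞
i=3 t=4 v=3: → [0,9); WM=3
i=4 t=4 v=4: → [0,9); WM=3
i=5 t=9 v=4: → [9,18); WM=3
i=6 t=10 v=2: → [9,18); WM=3
i=7 t=11 v=7: → [9,18); WM=10; [0,9) fires=5
i=8 t=14 v=8: → [9,18); WM=10
i=9 t=15 v=8: → [9,18); WM=10
i=10 t=17 v=2: → [9,18); WM=10
i=11 t=22 v=7: → [18,27); WM=21; [9,18) fires=4
i=12 t=22 v=9: → [18,27); WM=21
i=13 t=24 v=1: → [18,27); WM=21
i=14 t=25 v=5: → [18,27); WM=21
i=15 t=16 v=2: DROP (t<21-2); WM=24
i=16 t=23 v=4: → [18,27); WM=24
i=17 t=25 v=6: → [18,27); WM=24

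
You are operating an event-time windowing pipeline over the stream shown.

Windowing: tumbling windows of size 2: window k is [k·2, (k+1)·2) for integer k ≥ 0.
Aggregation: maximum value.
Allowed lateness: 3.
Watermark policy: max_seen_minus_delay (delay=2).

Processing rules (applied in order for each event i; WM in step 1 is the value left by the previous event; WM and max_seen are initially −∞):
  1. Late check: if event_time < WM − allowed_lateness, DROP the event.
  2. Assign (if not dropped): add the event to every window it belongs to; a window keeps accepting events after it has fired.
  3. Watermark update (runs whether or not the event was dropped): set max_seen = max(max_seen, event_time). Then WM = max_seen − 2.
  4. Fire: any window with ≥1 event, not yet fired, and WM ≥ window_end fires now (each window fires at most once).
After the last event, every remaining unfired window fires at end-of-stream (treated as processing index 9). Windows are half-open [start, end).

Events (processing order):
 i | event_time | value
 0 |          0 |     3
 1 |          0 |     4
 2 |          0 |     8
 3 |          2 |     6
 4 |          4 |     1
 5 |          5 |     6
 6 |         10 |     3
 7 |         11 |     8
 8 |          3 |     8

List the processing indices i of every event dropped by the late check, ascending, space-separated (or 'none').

i=0 t=0 v=3: → [0,2); WM=-2
i=1 t=0 v=4: → [0,2); WM=-2
i=2 t=0 v=8: → [0,2); WM=-2
i=3 t=2 v=6: → [2,4); WM=0
i=4 t=4 v=1: → [4,6); WM=2; [0,2) fires=8
i=5 t=5 v=6: → [4,6); WM=3
i=6 t=10 v=3: → [10,12); WM=8; [2,4) fires=6 [4,6) fires=6
i=7 t=11 v=8: → [10,12); WM=9
i=8 t=3 v=8: DROP (t<9-3); WM=9

8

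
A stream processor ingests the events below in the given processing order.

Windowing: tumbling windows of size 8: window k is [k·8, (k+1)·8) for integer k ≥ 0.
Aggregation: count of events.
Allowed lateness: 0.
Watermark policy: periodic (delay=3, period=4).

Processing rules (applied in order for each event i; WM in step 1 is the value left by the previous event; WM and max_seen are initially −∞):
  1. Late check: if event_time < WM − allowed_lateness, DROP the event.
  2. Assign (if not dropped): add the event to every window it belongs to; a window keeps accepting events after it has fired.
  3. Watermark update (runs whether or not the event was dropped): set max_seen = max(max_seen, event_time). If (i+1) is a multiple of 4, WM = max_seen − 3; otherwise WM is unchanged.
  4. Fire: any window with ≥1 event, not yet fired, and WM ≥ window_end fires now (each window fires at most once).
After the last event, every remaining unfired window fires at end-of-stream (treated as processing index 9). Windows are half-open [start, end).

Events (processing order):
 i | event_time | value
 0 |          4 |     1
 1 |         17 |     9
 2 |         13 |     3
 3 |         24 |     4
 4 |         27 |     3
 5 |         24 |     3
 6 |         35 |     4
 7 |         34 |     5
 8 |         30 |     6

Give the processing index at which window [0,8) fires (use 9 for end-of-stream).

3

i=0 t=4 v=1: → [0,8); WM=−∞
i=1 t=17 v=9: → [16,24); WM=−∞
i=2 t=13 v=3: → [8,16); WM=−∞
i=3 t=24 v=4: → [24,32); WM=21; [0,8) fires=1 [8,16) fires=1
i=4 t=27 v=3: → [24,32); WM=21
i=5 t=24 v=3: → [24,32); WM=21
i=6 t=35 v=4: → [32,40); WM=21
i=7 t=34 v=5: → [32,40); WM=32; [16,24) fires=1 [24,32) fires=3
i=8 t=30 v=6: DROP (t<32-0); WM=32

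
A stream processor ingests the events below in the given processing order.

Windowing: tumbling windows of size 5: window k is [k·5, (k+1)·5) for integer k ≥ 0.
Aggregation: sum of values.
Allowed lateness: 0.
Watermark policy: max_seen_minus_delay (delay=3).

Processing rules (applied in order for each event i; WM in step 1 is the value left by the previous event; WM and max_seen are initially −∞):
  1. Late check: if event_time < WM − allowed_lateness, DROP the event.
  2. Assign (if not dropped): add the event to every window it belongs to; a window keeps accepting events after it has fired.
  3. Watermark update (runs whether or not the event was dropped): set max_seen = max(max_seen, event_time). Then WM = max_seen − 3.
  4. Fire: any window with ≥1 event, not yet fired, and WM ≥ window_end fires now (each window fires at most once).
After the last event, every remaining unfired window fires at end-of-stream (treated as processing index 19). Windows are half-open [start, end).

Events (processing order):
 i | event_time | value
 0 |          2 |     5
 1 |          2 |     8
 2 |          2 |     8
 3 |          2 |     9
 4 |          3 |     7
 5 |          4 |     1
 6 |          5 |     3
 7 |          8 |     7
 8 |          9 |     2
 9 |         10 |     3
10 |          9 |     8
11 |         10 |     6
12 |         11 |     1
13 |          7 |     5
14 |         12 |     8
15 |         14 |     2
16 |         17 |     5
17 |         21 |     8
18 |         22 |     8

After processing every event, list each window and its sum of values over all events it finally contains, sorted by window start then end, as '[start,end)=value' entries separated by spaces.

[0,5)=38 [5,10)=20 [10,15)=20 [15,20)=5 [20,25)=16

i=0 t=2 v=5: → [0,5); WM=-1
i=1 t=2 v=8: → [0,5); WM=-1
i=2 t=2 v=8: → [0,5); WM=-1
i=3 t=2 v=9: → [0,5); WM=-1
i=4 t=3 v=7: → [0,5); WM=0
i=5 t=4 v=1: → [0,5); WM=1
i=6 t=5 v=3: → [5,10); WM=2
i=7 t=8 v=7: → [5,10); WM=5; [0,5) fires=38
i=8 t=9 v=2: → [5,10); WM=6
i=9 t=10 v=3: → [10,15); WM=7
i=10 t=9 v=8: → [5,10); WM=7
i=11 t=10 v=6: → [10,15); WM=7
i=12 t=11 v=1: → [10,15); WM=8
i=13 t=7 v=5: DROP (t<8-0); WM=8
i=14 t=12 v=8: → [10,15); WM=9
i=15 t=14 v=2: → [10,15); WM=11; [5,10) fires=20
i=16 t=17 v=5: → [15,20); WM=14
i=17 t=21 v=8: → [20,25); WM=18; [10,15) fires=20
i=18 t=22 v=8: → [20,25); WM=19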